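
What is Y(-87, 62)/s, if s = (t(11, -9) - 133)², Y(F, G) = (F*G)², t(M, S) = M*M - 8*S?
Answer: 808201/100 ≈ 8082.0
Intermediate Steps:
t(M, S) = M² - 8*S
Y(F, G) = F²*G²
s = 3600 (s = ((11² - 8*(-9)) - 133)² = ((121 + 72) - 133)² = (193 - 133)² = 60² = 3600)
Y(-87, 62)/s = ((-87)²*62²)/3600 = (7569*3844)*(1/3600) = 29095236*(1/3600) = 808201/100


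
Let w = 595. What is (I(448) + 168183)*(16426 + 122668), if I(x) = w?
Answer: 23476007132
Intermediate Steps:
I(x) = 595
(I(448) + 168183)*(16426 + 122668) = (595 + 168183)*(16426 + 122668) = 168778*139094 = 23476007132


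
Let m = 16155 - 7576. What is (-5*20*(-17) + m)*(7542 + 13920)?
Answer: 220607898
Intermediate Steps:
m = 8579
(-5*20*(-17) + m)*(7542 + 13920) = (-5*20*(-17) + 8579)*(7542 + 13920) = (-100*(-17) + 8579)*21462 = (1700 + 8579)*21462 = 10279*21462 = 220607898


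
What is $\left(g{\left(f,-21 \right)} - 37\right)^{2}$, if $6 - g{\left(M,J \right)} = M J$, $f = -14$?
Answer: $105625$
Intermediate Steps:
$g{\left(M,J \right)} = 6 - J M$ ($g{\left(M,J \right)} = 6 - M J = 6 - J M$)
$\left(g{\left(f,-21 \right)} - 37\right)^{2} = \left(\left(6 - \left(-21\right) \left(-14\right)\right) - 37\right)^{2} = \left(\left(6 - 294\right) - 37\right)^{2} = \left(-288 - 37\right)^{2} = \left(-325\right)^{2} = 105625$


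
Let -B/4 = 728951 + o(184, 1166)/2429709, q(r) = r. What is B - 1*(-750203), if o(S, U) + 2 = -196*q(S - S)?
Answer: -5261780240101/2429709 ≈ -2.1656e+6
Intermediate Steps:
o(S, U) = -2 (o(S, U) = -2 - 196*(S - S) = -2 - 196*0 = -2 + 0 = -2)
B = -7084555221028/2429709 (B = -4*(728951 - 2/2429709) = -4*1771138805257/2429709 = -7084555221028/2429709 ≈ -2.9158e+6)
B - 1*(-750203) = -7084555221028/2429709 - 1*(-750203) = -7084555221028/2429709 + 750203 = -5261780240101/2429709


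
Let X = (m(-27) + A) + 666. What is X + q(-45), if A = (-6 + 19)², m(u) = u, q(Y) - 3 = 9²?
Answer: 892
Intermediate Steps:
q(Y) = 84 (q(Y) = 3 + 9² = 3 + 81 = 84)
A = 169 (A = 13² = 169)
X = 808 (X = (-27 + 169) + 666 = 142 + 666 = 808)
X + q(-45) = 808 + 84 = 892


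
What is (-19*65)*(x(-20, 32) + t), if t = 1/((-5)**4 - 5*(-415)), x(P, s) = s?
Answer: -21341047/540 ≈ -39520.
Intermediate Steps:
t = 1/2700 (t = 1/(625 + 2075) = 1/2700 ≈ 0.00037037)
(-19*65)*(x(-20, 32) + t) = (-19*65)*(32 + 1/2700) = -1235*86401/2700 = -21341047/540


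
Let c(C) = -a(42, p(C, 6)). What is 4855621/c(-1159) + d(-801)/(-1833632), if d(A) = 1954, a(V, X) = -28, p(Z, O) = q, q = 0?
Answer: 1112927748845/6417712 ≈ 1.7342e+5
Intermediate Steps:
p(Z, O) = 0
c(C) = 28 (c(C) = -1*(-28) = 28)
4855621/c(-1159) + d(-801)/(-1833632) = 4855621/28 + 1954/(-1833632) = 4855621*(1/28) + 1954*(-1/1833632) = 4855621/28 - 977/916816 = 1112927748845/6417712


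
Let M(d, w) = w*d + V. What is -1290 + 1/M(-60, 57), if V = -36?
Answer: -4458241/3456 ≈ -1290.0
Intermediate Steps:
M(d, w) = -36 + d*w (M(d, w) = w*d - 36 = d*w - 36 = -36 + d*w)
-1290 + 1/M(-60, 57) = -1290 + 1/(-36 - 60*57) = -1290 + 1/(-36 - 3420) = -1290 + 1/(-3456) = -1290 - 1/3456 = -4458241/3456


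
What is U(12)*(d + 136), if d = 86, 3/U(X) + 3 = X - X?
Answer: -222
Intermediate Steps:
U(X) = -1 (U(X) = 3/(-3 + (X - X)) = 3/(-3 + 0) = 3/(-3) = 3*(-1/3) = -1)
U(12)*(d + 136) = -(86 + 136) = -1*222 = -222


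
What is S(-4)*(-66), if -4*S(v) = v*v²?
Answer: -1056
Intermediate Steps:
S(v) = -v³/4 (S(v) = -v*v²/4 = -v³/4)
S(-4)*(-66) = -¼*(-4)³*(-66) = -¼*(-64)*(-66) = 16*(-66) = -1056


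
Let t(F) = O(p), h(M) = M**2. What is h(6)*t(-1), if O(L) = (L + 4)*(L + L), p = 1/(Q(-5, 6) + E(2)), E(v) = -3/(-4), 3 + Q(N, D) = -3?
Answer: -2560/49 ≈ -52.245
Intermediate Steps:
Q(N, D) = -6 (Q(N, D) = -3 - 3 = -6)
E(v) = 3/4 (E(v) = -3*(-1/4) = 3/4)
p = -4/21 (p = 1/(-6 + 3/4) = 1/(-21/4) = -4/21 ≈ -0.19048)
O(L) = 2*L*(4 + L) (O(L) = (4 + L)*(2*L) = 2*L*(4 + L))
t(F) = -640/441 (t(F) = 2*(-4/21)*(4 - 4/21) = 2*(-4/21)*(80/21) = -640/441)
h(6)*t(-1) = 6**2*(-640/441) = 36*(-640/441) = -2560/49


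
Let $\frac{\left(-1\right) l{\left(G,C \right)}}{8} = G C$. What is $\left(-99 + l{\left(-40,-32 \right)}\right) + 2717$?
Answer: $-7622$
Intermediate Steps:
$l{\left(G,C \right)} = - 8 C G$ ($l{\left(G,C \right)} = - 8 G C = - 8 C G$)
$\left(-99 + l{\left(-40,-32 \right)}\right) + 2717 = \left(-99 - \left(-256\right) \left(-40\right)\right) + 2717 = \left(-99 - 10240\right) + 2717 = -10339 + 2717 = -7622$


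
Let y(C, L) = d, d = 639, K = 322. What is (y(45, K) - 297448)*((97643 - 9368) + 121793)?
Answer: -62350073012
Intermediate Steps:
y(C, L) = 639
(y(45, K) - 297448)*((97643 - 9368) + 121793) = (639 - 297448)*((97643 - 9368) + 121793) = -296809*(88275 + 121793) = -296809*210068 = -62350073012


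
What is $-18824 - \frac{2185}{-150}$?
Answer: $- \frac{564283}{30} \approx -18809.0$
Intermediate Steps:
$-18824 - \frac{2185}{-150} = -18824 - 2185 \left(- \frac{1}{150}\right) = -18824 - - \frac{437}{30} = -18824 + \frac{437}{30} = - \frac{564283}{30}$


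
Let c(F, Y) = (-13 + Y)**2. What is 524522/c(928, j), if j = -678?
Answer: 524522/477481 ≈ 1.0985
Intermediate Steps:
524522/c(928, j) = 524522/((-13 - 678)**2) = 524522/((-691)**2) = 524522/477481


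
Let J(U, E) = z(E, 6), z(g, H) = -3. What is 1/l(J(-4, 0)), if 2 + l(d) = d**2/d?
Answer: -1/5 ≈ -0.20000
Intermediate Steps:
J(U, E) = -3
l(d) = -2 + d (l(d) = -2 + d**2/d = -2 + d)
1/l(J(-4, 0)) = 1/(-2 - 3) = 1/(-5) = -1/5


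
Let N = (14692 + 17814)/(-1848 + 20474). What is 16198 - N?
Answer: 150835721/9313 ≈ 16196.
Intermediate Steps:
N = 16253/9313 (N = 32506/18626 = 32506*(1/18626) = 16253/9313 ≈ 1.7452)
16198 - N = 16198 - 1*16253/9313 = 16198 - 16253/9313 = 150835721/9313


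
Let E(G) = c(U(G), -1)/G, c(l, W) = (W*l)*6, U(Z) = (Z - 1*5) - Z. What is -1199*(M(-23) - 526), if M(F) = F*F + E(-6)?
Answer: 2398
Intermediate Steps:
U(Z) = -5 (U(Z) = (Z - 5) - Z = (-5 + Z) - Z = -5)
c(l, W) = 6*W*l
E(G) = 30/G (E(G) = (6*(-1)*(-5))/G = 30/G)
M(F) = -5 + F² (M(F) = F*F + 30/(-6) = F² + 30*(-⅙) = F² - 5 = -5 + F²)
-1199*(M(-23) - 526) = -1199*((-5 + (-23)²) - 526) = -1199*((-5 + 529) - 526) = -1199*(524 - 526) = -1199*(-2) = 2398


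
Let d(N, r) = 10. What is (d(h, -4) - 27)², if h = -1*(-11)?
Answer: 289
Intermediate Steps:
h = 11
(d(h, -4) - 27)² = (10 - 27)² = (-17)² = 289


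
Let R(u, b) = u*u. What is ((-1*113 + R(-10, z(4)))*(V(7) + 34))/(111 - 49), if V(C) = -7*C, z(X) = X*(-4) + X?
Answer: 195/62 ≈ 3.1452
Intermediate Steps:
z(X) = -3*X (z(X) = -4*X + X = -3*X)
R(u, b) = u²
((-1*113 + R(-10, z(4)))*(V(7) + 34))/(111 - 49) = ((-1*113 + (-10)²)*(-7*7 + 34))/(111 - 49) = ((-113 + 100)*(-49 + 34))/62 = (-13*(-15))/62 = (1/62)*195 = 195/62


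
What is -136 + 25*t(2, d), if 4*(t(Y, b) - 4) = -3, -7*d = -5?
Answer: -219/4 ≈ -54.750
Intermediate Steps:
d = 5/7 (d = -⅐*(-5) = 5/7 ≈ 0.71429)
t(Y, b) = 13/4 (t(Y, b) = 4 + (¼)*(-3) = 4 - ¾ = 13/4)
-136 + 25*t(2, d) = -136 + 25*(13/4) = -136 + 325/4 = -219/4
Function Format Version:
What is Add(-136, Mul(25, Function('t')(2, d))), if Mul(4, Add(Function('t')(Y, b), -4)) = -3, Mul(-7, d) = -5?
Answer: Rational(-219, 4) ≈ -54.750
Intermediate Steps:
d = Rational(5, 7) (d = Mul(Rational(-1, 7), -5) = Rational(5, 7) ≈ 0.71429)
Function('t')(Y, b) = Rational(13, 4) (Function('t')(Y, b) = Add(4, Mul(Rational(1, 4), -3)) = Add(4, Rational(-3, 4)) = Rational(13, 4))
Add(-136, Mul(25, Function('t')(2, d))) = Add(-136, Mul(25, Rational(13, 4))) = Add(-136, Rational(325, 4)) = Rational(-219, 4)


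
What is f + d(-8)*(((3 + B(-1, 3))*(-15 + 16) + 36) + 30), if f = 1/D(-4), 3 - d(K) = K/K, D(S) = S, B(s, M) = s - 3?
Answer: 519/4 ≈ 129.75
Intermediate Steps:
B(s, M) = -3 + s
d(K) = 2 (d(K) = 3 - K/K = 3 - 1*1 = 3 - 1 = 2)
f = -¼ (f = 1/(-4) = -¼ ≈ -0.25000)
f + d(-8)*(((3 + B(-1, 3))*(-15 + 16) + 36) + 30) = -¼ + 2*(((3 + (-3 - 1))*(-15 + 16) + 36) + 30) = -¼ + 2*(((3 - 4)*1 + 36) + 30) = -¼ + 2*((-1*1 + 36) + 30) = -¼ + 2*((-1 + 36) + 30) = -¼ + 2*(35 + 30) = -¼ + 2*65 = -¼ + 130 = 519/4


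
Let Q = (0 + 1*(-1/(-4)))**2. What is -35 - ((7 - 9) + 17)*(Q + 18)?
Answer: -4895/16 ≈ -305.94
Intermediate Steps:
Q = 1/16 (Q = (0 + 1*(-1*(-1/4)))**2 = (0 + 1*(1/4))**2 = (0 + 1/4)**2 = (1/4)**2 = 1/16 ≈ 0.062500)
-35 - ((7 - 9) + 17)*(Q + 18) = -35 - ((7 - 9) + 17)*(1/16 + 18) = -35 - (-2 + 17)*289/16 = -35 - 15*289/16 = -35 - 1*4335/16 = -35 - 4335/16 = -4895/16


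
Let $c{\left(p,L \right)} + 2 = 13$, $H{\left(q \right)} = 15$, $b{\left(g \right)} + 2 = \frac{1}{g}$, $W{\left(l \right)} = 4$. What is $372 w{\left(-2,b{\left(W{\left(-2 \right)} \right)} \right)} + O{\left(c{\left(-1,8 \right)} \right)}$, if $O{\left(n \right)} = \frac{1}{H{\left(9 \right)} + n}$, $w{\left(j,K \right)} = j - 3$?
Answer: $- \frac{48359}{26} \approx -1860.0$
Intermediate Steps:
$b{\left(g \right)} = -2 + \frac{1}{g}$
$c{\left(p,L \right)} = 11$ ($c{\left(p,L \right)} = -2 + 13 = 11$)
$w{\left(j,K \right)} = -3 + j$ ($w{\left(j,K \right)} = j - 3 = -3 + j$)
$O{\left(n \right)} = \frac{1}{15 + n}$
$372 w{\left(-2,b{\left(W{\left(-2 \right)} \right)} \right)} + O{\left(c{\left(-1,8 \right)} \right)} = 372 \left(-3 - 2\right) + \frac{1}{15 + 11} = 372 \left(-5\right) + \frac{1}{26} = -1860 + \frac{1}{26} = - \frac{48359}{26}$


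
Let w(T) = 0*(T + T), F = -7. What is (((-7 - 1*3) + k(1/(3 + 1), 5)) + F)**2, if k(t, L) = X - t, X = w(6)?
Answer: 4761/16 ≈ 297.56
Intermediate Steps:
w(T) = 0 (w(T) = 0*(2*T) = 0)
X = 0
k(t, L) = -t (k(t, L) = 0 - t = -t)
(((-7 - 1*3) + k(1/(3 + 1), 5)) + F)**2 = (((-7 - 1*3) - 1/(3 + 1)) - 7)**2 = (((-7 - 3) - 1/4) - 7)**2 = ((-10 - 1*1/4) - 7)**2 = ((-10 - 1/4) - 7)**2 = (-41/4 - 7)**2 = (-69/4)**2 = 4761/16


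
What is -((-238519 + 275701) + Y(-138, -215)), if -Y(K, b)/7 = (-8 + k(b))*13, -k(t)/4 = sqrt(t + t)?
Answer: -37910 - 364*I*sqrt(430) ≈ -37910.0 - 7548.1*I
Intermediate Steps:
k(t) = -4*sqrt(2)*sqrt(t) (k(t) = -4*sqrt(t + t) = -4*sqrt(2)*sqrt(t))
Y(K, b) = 728 + 364*sqrt(2)*sqrt(b) (Y(K, b) = -7*(-8 - 4*sqrt(2)*sqrt(b))*13 = -7*(-104 - 52*sqrt(2)*sqrt(b)) = 728 + 364*sqrt(2)*sqrt(b))
-((-238519 + 275701) + Y(-138, -215)) = -((-238519 + 275701) + (728 + 364*sqrt(2)*sqrt(-215))) = -(37182 + (728 + 364*sqrt(2)*(I*sqrt(215)))) = -(37182 + (728 + 364*I*sqrt(430))) = -(37910 + 364*I*sqrt(430)) = -37910 - 364*I*sqrt(430)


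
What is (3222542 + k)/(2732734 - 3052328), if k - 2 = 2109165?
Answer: -5331709/319594 ≈ -16.683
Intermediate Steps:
k = 2109167 (k = 2 + 2109165 = 2109167)
(3222542 + k)/(2732734 - 3052328) = (3222542 + 2109167)/(2732734 - 3052328) = 5331709/(-319594) = 5331709*(-1/319594) = -5331709/319594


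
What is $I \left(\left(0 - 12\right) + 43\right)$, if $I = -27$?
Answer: $-837$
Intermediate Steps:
$I \left(\left(0 - 12\right) + 43\right) = - 27 \left(\left(0 - 12\right) + 43\right) = - 27 \left(-12 + 43\right) = \left(-27\right) 31 = -837$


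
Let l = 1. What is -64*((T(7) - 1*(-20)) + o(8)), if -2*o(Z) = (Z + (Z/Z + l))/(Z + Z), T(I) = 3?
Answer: -1452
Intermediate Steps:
o(Z) = -(2 + Z)/(4*Z) (o(Z) = -(Z + (Z/Z + 1))/(2*(Z + Z)) = -(Z + (1 + 1))/(2*(2*Z)) = -(Z + 2)*1/(2*Z)/2 = -(2 + Z)*1/(2*Z)/2 = -(2 + Z)/(4*Z))
-64*((T(7) - 1*(-20)) + o(8)) = -64*((3 - 1*(-20)) + (1/4)*(-2 - 1*8)/8) = -64*((3 + 20) + (1/4)*(1/8)*(-2 - 8)) = -64*(23 + (1/4)*(1/8)*(-10)) = -64*(23 - 5/16) = -64*363/16 = -1452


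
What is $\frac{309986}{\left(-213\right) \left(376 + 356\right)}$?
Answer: $- \frac{2183}{1098} \approx -1.9882$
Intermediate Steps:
$\frac{309986}{\left(-213\right) \left(376 + 356\right)} = \frac{309986}{\left(-213\right) 732} = \frac{309986}{-155916} = 309986 \left(- \frac{1}{155916}\right) = - \frac{2183}{1098}$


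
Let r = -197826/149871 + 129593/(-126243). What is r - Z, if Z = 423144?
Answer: -2668666182769751/6306721551 ≈ -4.2315e+5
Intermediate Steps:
r = -14798793407/6306721551 (r = -197826*1/149871 + 129593*(-1/126243) = -65942/49957 - 129593/126243 = -14798793407/6306721551 ≈ -2.3465)
r - Z = -14798793407/6306721551 - 1*423144 = -14798793407/6306721551 - 423144 = -2668666182769751/6306721551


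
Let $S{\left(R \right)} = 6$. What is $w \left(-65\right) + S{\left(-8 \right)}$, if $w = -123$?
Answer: $8001$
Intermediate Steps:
$w \left(-65\right) + S{\left(-8 \right)} = \left(-123\right) \left(-65\right) + 6 = 7995 + 6 = 8001$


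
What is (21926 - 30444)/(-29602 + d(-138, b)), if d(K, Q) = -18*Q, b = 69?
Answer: 4259/15422 ≈ 0.27616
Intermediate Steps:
(21926 - 30444)/(-29602 + d(-138, b)) = (21926 - 30444)/(-29602 - 18*69) = -8518/(-29602 - 1242) = -8518/(-30844) = -8518*(-1/30844) = 4259/15422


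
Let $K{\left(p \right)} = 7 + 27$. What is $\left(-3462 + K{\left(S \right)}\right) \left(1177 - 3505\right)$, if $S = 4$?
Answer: $7980384$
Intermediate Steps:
$K{\left(p \right)} = 34$
$\left(-3462 + K{\left(S \right)}\right) \left(1177 - 3505\right) = \left(-3462 + 34\right) \left(1177 - 3505\right) = \left(-3428\right) \left(-2328\right) = 7980384$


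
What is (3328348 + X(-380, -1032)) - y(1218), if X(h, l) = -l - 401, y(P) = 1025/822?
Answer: 2736419713/822 ≈ 3.3290e+6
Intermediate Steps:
y(P) = 1025/822 (y(P) = 1025*(1/822) = 1025/822)
X(h, l) = -401 - l
(3328348 + X(-380, -1032)) - y(1218) = (3328348 + (-401 - 1*(-1032))) - 1*1025/822 = (3328348 + (-401 + 1032)) - 1025/822 = (3328348 + 631) - 1025/822 = 3328979 - 1025/822 = 2736419713/822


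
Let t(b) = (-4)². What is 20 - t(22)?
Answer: 4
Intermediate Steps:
t(b) = 16
20 - t(22) = 20 - 1*16 = 20 - 16 = 4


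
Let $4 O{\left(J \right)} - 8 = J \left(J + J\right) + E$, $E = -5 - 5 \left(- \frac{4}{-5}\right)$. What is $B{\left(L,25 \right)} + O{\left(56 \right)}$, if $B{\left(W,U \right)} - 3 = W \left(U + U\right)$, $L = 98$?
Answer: $\frac{25883}{4} \approx 6470.8$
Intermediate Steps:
$B{\left(W,U \right)} = 3 + 2 U W$ ($B{\left(W,U \right)} = 3 + W \left(U + U\right) = 3 + W 2 U = 3 + 2 U W$)
$E = -9$ ($E = -5 - 5 \left(\left(-4\right) \left(- \frac{1}{5}\right)\right) = -5 - 4 = -9$)
$O{\left(J \right)} = - \frac{1}{4} + \frac{J^{2}}{2}$ ($O{\left(J \right)} = 2 + \frac{J \left(J + J\right) - 9}{4} = 2 + \frac{J 2 J - 9}{4} = 2 + \frac{2 J^{2} - 9}{4} = 2 + \frac{-9 + 2 J^{2}}{4} = 2 + \left(- \frac{9}{4} + \frac{J^{2}}{2}\right) = - \frac{1}{4} + \frac{J^{2}}{2}$)
$B{\left(L,25 \right)} + O{\left(56 \right)} = \left(3 + 2 \cdot 25 \cdot 98\right) - \left(\frac{1}{4} - \frac{56^{2}}{2}\right) = \left(3 + 4900\right) + \left(- \frac{1}{4} + \frac{1}{2} \cdot 3136\right) = 4903 + \left(- \frac{1}{4} + 1568\right) = 4903 + \frac{6271}{4} = \frac{25883}{4}$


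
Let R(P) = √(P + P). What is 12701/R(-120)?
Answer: -12701*I*√15/60 ≈ -819.85*I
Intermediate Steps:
R(P) = √2*√P (R(P) = √(2*P) = √2*√P)
12701/R(-120) = 12701/((√2*√(-120))) = 12701/((√2*(2*I*√30))) = 12701/((4*I*√15)) = 12701*(-I*√15/60) = -12701*I*√15/60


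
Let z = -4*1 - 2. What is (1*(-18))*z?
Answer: 108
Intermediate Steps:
z = -6 (z = -4 - 2 = -6)
(1*(-18))*z = (1*(-18))*(-6) = -18*(-6) = 108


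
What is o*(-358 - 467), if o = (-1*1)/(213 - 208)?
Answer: 165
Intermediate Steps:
o = -⅕ (o = -1/5 = -1*⅕ = -⅕ ≈ -0.20000)
o*(-358 - 467) = -(-358 - 467)/5 = -⅕*(-825) = 165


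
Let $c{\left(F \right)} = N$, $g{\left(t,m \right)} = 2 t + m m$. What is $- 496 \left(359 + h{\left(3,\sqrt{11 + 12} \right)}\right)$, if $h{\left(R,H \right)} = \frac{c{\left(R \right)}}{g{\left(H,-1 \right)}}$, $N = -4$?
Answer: $- \frac{16205808}{91} + \frac{3968 \sqrt{23}}{91} \approx -1.7788 \cdot 10^{5}$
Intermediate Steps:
$g{\left(t,m \right)} = m^{2} + 2 t$ ($g{\left(t,m \right)} = 2 t + m^{2} = m^{2} + 2 t$)
$c{\left(F \right)} = -4$
$h{\left(R,H \right)} = - \frac{4}{1 + 2 H}$ ($h{\left(R,H \right)} = - \frac{4}{\left(-1\right)^{2} + 2 H} = - \frac{4}{1 + 2 H}$)
$- 496 \left(359 + h{\left(3,\sqrt{11 + 12} \right)}\right) = - 496 \left(359 - \frac{4}{1 + 2 \sqrt{11 + 12}}\right) = - 496 \left(359 - \frac{4}{1 + 2 \sqrt{23}}\right) = -178064 + \frac{1984}{1 + 2 \sqrt{23}}$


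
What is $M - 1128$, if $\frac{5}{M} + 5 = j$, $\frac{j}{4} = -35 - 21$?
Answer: $- \frac{258317}{229} \approx -1128.0$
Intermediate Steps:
$j = -224$ ($j = 4 \left(-35 - 21\right) = 4 \left(-56\right) = -224$)
$M = - \frac{5}{229}$ ($M = \frac{5}{-5 - 224} = \frac{5}{-229} = 5 \left(- \frac{1}{229}\right) = - \frac{5}{229} \approx -0.021834$)
$M - 1128 = - \frac{5}{229} - 1128 = - \frac{258317}{229}$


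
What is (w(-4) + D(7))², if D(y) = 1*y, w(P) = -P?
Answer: 121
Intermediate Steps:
D(y) = y
(w(-4) + D(7))² = (-1*(-4) + 7)² = (4 + 7)² = 11² = 121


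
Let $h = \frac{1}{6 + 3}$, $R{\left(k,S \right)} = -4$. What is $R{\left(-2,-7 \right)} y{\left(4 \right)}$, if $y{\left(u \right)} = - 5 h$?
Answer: $\frac{20}{9} \approx 2.2222$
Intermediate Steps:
$h = \frac{1}{9} \approx 0.11111$
$y{\left(u \right)} = - \frac{5}{9}$ ($y{\left(u \right)} = \left(-5\right) \frac{1}{9} = - \frac{5}{9}$)
$R{\left(-2,-7 \right)} y{\left(4 \right)} = \left(-4\right) \left(- \frac{5}{9}\right) = \frac{20}{9}$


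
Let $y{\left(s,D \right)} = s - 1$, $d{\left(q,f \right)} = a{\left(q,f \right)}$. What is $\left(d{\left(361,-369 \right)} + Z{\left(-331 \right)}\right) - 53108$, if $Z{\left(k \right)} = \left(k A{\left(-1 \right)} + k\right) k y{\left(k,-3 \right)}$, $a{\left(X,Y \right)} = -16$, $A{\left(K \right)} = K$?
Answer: $-53124$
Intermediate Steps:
$d{\left(q,f \right)} = -16$
$y{\left(s,D \right)} = -1 + s$
$Z{\left(k \right)} = 0$ ($Z{\left(k \right)} = \left(k \left(-1\right) + k\right) k \left(-1 + k\right) = \left(- k + k\right) k \left(-1 + k\right) = 0 k \left(-1 + k\right) = 0 \left(-1 + k\right) = 0$)
$\left(d{\left(361,-369 \right)} + Z{\left(-331 \right)}\right) - 53108 = \left(-16 + 0\right) - 53108 = -16 - 53108 = -53124$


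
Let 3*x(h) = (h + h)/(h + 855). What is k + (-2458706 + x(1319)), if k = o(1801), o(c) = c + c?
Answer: -8006092825/3261 ≈ -2.4551e+6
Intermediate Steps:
x(h) = 2*h/(3*(855 + h)) (x(h) = ((h + h)/(h + 855))/3 = ((2*h)/(855 + h))/3 = (2*h/(855 + h))/3 = 2*h/(3*(855 + h)))
o(c) = 2*c
k = 3602 (k = 2*1801 = 3602)
k + (-2458706 + x(1319)) = 3602 + (-2458706 + (⅔)*1319/(855 + 1319)) = 3602 + (-2458706 + (⅔)*1319/2174) = 3602 + (-2458706 + (⅔)*1319*(1/2174)) = 3602 + (-2458706 + 1319/3261) = 3602 - 8017838947/3261 = -8006092825/3261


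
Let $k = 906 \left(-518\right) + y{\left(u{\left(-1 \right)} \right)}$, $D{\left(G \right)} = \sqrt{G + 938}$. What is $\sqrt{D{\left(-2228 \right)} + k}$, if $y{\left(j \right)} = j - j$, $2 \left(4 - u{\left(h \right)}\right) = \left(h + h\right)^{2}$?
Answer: $\sqrt{-469308 + i \sqrt{1290}} \approx 0.026 + 685.06 i$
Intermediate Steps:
$D{\left(G \right)} = \sqrt{938 + G}$
$u{\left(h \right)} = 4 - 2 h^{2}$ ($u{\left(h \right)} = 4 - \frac{\left(h + h\right)^{2}}{2} = 4 - \frac{\left(2 h\right)^{2}}{2} = 4 - \frac{4 h^{2}}{2} = 4 - 2 h^{2}$)
$y{\left(j \right)} = 0$
$k = -469308$ ($k = 906 \left(-518\right) + 0 = -469308 + 0 = -469308$)
$\sqrt{D{\left(-2228 \right)} + k} = \sqrt{\sqrt{938 - 2228} - 469308} = \sqrt{\sqrt{-1290} - 469308} = \sqrt{i \sqrt{1290} - 469308} = \sqrt{-469308 + i \sqrt{1290}}$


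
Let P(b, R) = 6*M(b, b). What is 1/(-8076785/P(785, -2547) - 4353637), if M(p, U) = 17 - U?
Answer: -4608/20053482511 ≈ -2.2979e-7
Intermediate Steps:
P(b, R) = 102 - 6*b (P(b, R) = 6*(17 - b) = 102 - 6*b)
1/(-8076785/P(785, -2547) - 4353637) = 1/(-8076785/(102 - 6*785) - 4353637) = 1/(-8076785/(102 - 4710) - 4353637) = 1/(-8076785/(-4608) - 4353637) = 1/(-8076785*(-1/4608) - 4353637) = 1/(8076785/4608 - 4353637) = 1/(-20053482511/4608) = -4608/20053482511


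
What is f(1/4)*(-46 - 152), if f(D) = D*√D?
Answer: -99/4 ≈ -24.750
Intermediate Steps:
f(D) = D^(3/2)
f(1/4)*(-46 - 152) = (1/4)^(3/2)*(-46 - 152) = (¼)^(3/2)*(-198) = (⅛)*(-198) = -99/4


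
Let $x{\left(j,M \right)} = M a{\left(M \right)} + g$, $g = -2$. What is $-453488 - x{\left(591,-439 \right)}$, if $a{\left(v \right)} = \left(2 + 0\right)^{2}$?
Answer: $-451730$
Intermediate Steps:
$a{\left(v \right)} = 4$ ($a{\left(v \right)} = 2^{2} = 4$)
$x{\left(j,M \right)} = -2 + 4 M$ ($x{\left(j,M \right)} = M 4 - 2 = 4 M - 2 = -2 + 4 M$)
$-453488 - x{\left(591,-439 \right)} = -453488 - \left(-2 + 4 \left(-439\right)\right) = -453488 - \left(-2 - 1756\right) = -453488 - -1758 = -453488 + 1758 = -451730$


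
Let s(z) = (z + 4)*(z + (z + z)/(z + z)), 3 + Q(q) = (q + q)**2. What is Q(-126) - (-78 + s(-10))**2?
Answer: 62925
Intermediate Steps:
Q(q) = -3 + 4*q**2 (Q(q) = -3 + (q + q)**2 = -3 + (2*q)**2 = -3 + 4*q**2)
s(z) = (1 + z)*(4 + z) (s(z) = (4 + z)*(z + (2*z)/((2*z))) = (4 + z)*(z + (2*z)*(1/(2*z))) = (4 + z)*(z + 1) = (4 + z)*(1 + z) = (1 + z)*(4 + z))
Q(-126) - (-78 + s(-10))**2 = (-3 + 4*(-126)**2) - (-78 + (4 + (-10)**2 + 5*(-10)))**2 = (-3 + 4*15876) - (-78 + (4 + 100 - 50))**2 = (-3 + 63504) - (-78 + 54)**2 = 63501 - 1*(-24)**2 = 63501 - 1*576 = 63501 - 576 = 62925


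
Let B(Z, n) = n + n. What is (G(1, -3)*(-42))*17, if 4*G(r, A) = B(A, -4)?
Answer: 1428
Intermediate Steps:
B(Z, n) = 2*n
G(r, A) = -2 (G(r, A) = (2*(-4))/4 = (¼)*(-8) = -2)
(G(1, -3)*(-42))*17 = -2*(-42)*17 = 84*17 = 1428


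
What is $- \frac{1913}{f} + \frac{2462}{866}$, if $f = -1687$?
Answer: $\frac{2905026}{730471} \approx 3.9769$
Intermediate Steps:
$- \frac{1913}{f} + \frac{2462}{866} = - \frac{1913}{-1687} + \frac{2462}{866} = \left(-1913\right) \left(- \frac{1}{1687}\right) + 2462 \cdot \frac{1}{866} = \frac{1913}{1687} + \frac{1231}{433} = \frac{2905026}{730471}$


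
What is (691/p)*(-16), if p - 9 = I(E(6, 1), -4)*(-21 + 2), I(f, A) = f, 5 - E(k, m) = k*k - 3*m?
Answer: -11056/541 ≈ -20.436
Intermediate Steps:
E(k, m) = 5 - k**2 + 3*m (E(k, m) = 5 - (k*k - 3*m) = 5 - (k**2 - 3*m) = 5 + (-k**2 + 3*m) = 5 - k**2 + 3*m)
p = 541 (p = 9 + (5 - 1*6**2 + 3*1)*(-21 + 2) = 9 + (5 - 1*36 + 3)*(-19) = 9 + (5 - 36 + 3)*(-19) = 9 - 28*(-19) = 9 + 532 = 541)
(691/p)*(-16) = (691/541)*(-16) = -11056/541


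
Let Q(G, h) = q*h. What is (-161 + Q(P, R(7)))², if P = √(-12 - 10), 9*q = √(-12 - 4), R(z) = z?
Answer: 2098817/81 - 9016*I/9 ≈ 25911.0 - 1001.8*I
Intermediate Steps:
q = 4*I/9 (q = √(-12 - 4)/9 = √(-16)/9 = (4*I)/9 = 4*I/9 ≈ 0.44444*I)
P = I*√22 (P = √(-22) = I*√22 ≈ 4.6904*I)
Q(G, h) = 4*I*h/9 (Q(G, h) = (4*I/9)*h = 4*I*h/9)
(-161 + Q(P, R(7)))² = (-161 + (4/9)*I*7)² = (-161 + 28*I/9)²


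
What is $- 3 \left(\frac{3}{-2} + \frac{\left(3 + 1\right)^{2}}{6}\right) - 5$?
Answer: $- \frac{17}{2} \approx -8.5$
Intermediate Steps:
$- 3 \left(\frac{3}{-2} + \frac{\left(3 + 1\right)^{2}}{6}\right) - 5 = - 3 \left(3 \left(- \frac{1}{2}\right) + 4^{2} \cdot \frac{1}{6}\right) - 5 = - 3 \left(- \frac{3}{2} + 16 \cdot \frac{1}{6}\right) - 5 = - 3 \left(- \frac{3}{2} + \frac{8}{3}\right) - 5 = \left(-3\right) \frac{7}{6} - 5 = - \frac{7}{2} - 5 = - \frac{17}{2}$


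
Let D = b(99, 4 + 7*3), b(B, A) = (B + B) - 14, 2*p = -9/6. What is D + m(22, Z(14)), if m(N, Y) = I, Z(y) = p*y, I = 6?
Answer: 190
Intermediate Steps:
p = -¾ (p = (-9/6)/2 = (-9*⅙)/2 = (½)*(-3/2) = -¾ ≈ -0.75000)
Z(y) = -3*y/4
m(N, Y) = 6
b(B, A) = -14 + 2*B (b(B, A) = 2*B - 14 = -14 + 2*B)
D = 184 (D = -14 + 2*99 = -14 + 198 = 184)
D + m(22, Z(14)) = 184 + 6 = 190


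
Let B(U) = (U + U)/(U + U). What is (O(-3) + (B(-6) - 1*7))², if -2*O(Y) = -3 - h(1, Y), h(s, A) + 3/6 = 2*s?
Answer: 225/16 ≈ 14.063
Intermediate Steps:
h(s, A) = -½ + 2*s
B(U) = 1 (B(U) = (2*U)/((2*U)) = (2*U)*(1/(2*U)) = 1)
O(Y) = 9/4 (O(Y) = -(-3 - (-½ + 2*1))/2 = -(-3 - (-½ + 2))/2 = -(-3 - 1*3/2)/2 = -(-3 - 3/2)/2 = -½*(-9/2) = 9/4)
(O(-3) + (B(-6) - 1*7))² = (9/4 + (1 - 1*7))² = (9/4 + (1 - 7))² = (9/4 - 6)² = (-15/4)² = 225/16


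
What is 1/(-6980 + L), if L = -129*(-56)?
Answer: 1/244 ≈ 0.0040984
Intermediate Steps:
L = 7224
1/(-6980 + L) = 1/(-6980 + 7224) = 1/244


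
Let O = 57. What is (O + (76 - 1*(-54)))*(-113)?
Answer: -21131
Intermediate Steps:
(O + (76 - 1*(-54)))*(-113) = (57 + (76 - 1*(-54)))*(-113) = (57 + (76 + 54))*(-113) = (57 + 130)*(-113) = 187*(-113) = -21131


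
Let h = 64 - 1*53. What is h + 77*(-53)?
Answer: -4070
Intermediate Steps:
h = 11 (h = 64 - 53 = 11)
h + 77*(-53) = 11 + 77*(-53) = 11 - 4081 = -4070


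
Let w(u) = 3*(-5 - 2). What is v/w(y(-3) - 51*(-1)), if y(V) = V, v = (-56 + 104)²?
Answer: -768/7 ≈ -109.71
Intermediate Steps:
v = 2304 (v = 48² = 2304)
w(u) = -21 (w(u) = 3*(-7) = -21)
v/w(y(-3) - 51*(-1)) = 2304/(-21) = 2304*(-1/21) = -768/7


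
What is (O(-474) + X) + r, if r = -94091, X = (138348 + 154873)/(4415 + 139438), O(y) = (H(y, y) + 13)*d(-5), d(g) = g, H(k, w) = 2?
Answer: -13545768377/143853 ≈ -94164.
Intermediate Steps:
O(y) = -75 (O(y) = (2 + 13)*(-5) = 15*(-5) = -75)
X = 293221/143853 ≈ 2.0383
(O(-474) + X) + r = (-75 + 293221/143853) - 94091 = -10495754/143853 - 94091 = -13545768377/143853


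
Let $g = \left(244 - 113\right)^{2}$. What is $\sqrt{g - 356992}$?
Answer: $3 i \sqrt{37759} \approx 582.95 i$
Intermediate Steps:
$g = 17161$ ($g = 131^{2} = 17161$)
$\sqrt{g - 356992} = \sqrt{17161 - 356992} = \sqrt{-339831} = 3 i \sqrt{37759}$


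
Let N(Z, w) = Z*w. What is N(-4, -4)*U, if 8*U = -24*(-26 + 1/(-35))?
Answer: 43728/35 ≈ 1249.4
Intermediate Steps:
U = 2733/35 (U = (-24*(-26 + 1/(-35)))/8 = (-24*(-26 - 1/35))/8 = (-24*(-911/35))/8 = (⅛)*(21864/35) = 2733/35 ≈ 78.086)
N(-4, -4)*U = -4*(-4)*(2733/35) = 16*(2733/35) = 43728/35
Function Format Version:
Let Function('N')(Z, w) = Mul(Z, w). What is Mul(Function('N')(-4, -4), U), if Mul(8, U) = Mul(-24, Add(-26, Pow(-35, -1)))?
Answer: Rational(43728, 35) ≈ 1249.4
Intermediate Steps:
U = Rational(2733, 35) (U = Mul(Rational(1, 8), Mul(-24, Add(-26, Pow(-35, -1)))) = Mul(Rational(1, 8), Mul(-24, Add(-26, Rational(-1, 35)))) = Mul(Rational(1, 8), Mul(-24, Rational(-911, 35))) = Mul(Rational(1, 8), Rational(21864, 35)) = Rational(2733, 35) ≈ 78.086)
Mul(Function('N')(-4, -4), U) = Mul(Mul(-4, -4), Rational(2733, 35)) = Mul(16, Rational(2733, 35)) = Rational(43728, 35)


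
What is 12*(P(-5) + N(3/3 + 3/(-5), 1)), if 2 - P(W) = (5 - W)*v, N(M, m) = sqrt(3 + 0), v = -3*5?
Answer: 1824 + 12*sqrt(3) ≈ 1844.8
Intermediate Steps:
v = -15
N(M, m) = sqrt(3)
P(W) = 77 - 15*W (P(W) = 2 - (5 - W)*(-15) = 2 - (-75 + 15*W) = 2 + (75 - 15*W) = 77 - 15*W)
12*(P(-5) + N(3/3 + 3/(-5), 1)) = 12*((77 - 15*(-5)) + sqrt(3)) = 12*((77 + 75) + sqrt(3)) = 12*(152 + sqrt(3)) = 1824 + 12*sqrt(3)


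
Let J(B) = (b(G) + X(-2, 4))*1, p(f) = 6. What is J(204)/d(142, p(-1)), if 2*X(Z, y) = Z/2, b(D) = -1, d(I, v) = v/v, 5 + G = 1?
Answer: -3/2 ≈ -1.5000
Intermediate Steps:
G = -4 (G = -5 + 1 = -4)
d(I, v) = 1
X(Z, y) = Z/4 (X(Z, y) = (Z/2)/2 = Z/4)
J(B) = -3/2 (J(B) = (-1 + (1/4)*(-2))*1 = (-1 - 1/2)*1 = -3/2*1 = -3/2)
J(204)/d(142, p(-1)) = -3/2/1 = -3/2*1 = -3/2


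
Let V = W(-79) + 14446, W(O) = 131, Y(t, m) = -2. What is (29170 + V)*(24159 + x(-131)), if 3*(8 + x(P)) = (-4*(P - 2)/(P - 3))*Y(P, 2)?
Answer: 212386566601/201 ≈ 1.0566e+9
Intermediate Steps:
V = 14577 (V = 131 + 14446 = 14577)
x(P) = -8 + 8*(-2 + P)/(3*(-3 + P)) (x(P) = -8 + (-4*(P - 2)/(P - 3)*(-2))/3 = -8 + (-4*(-2 + P)/(-3 + P)*(-2))/3 = -8 + (8*(-2 + P)/(-3 + P))/3 = -8 + 8*(-2 + P)/(3*(-3 + P)))
(29170 + V)*(24159 + x(-131)) = (29170 + 14577)*(24159 + 8*(7 - 2*(-131))/(3*(-3 - 131))) = 43747*(24159 + (8/3)*(7 + 262)/(-134)) = 43747*(24159 + (8/3)*(-1/134)*269) = 43747*(24159 - 1076/201) = 43747*(4854883/201) = 212386566601/201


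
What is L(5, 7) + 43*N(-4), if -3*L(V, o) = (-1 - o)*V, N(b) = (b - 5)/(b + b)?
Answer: 1481/24 ≈ 61.708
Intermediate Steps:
N(b) = (-5 + b)/(2*b) (N(b) = (-5 + b)/((2*b)) = (-5 + b)*(1/(2*b)) = (-5 + b)/(2*b))
L(V, o) = -V*(-1 - o)/3 (L(V, o) = -(-1 - o)*V/3 = -V*(-1 - o)/3)
L(5, 7) + 43*N(-4) = (⅓)*5*(1 + 7) + 43*((½)*(-5 - 4)/(-4)) = (⅓)*5*8 + 43*((½)*(-¼)*(-9)) = 40/3 + 43*(9/8) = 40/3 + 387/8 = 1481/24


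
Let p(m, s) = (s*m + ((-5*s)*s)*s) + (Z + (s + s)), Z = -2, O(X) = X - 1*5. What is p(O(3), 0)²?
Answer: 4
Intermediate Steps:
O(X) = -5 + X (O(X) = X - 5 = -5 + X)
p(m, s) = -2 - 5*s³ + 2*s + m*s (p(m, s) = (s*m + ((-5*s)*s)*s) + (-2 + (s + s)) = (m*s + (-5*s²)*s) + (-2 + 2*s) = (m*s - 5*s³) + (-2 + 2*s) = (-5*s³ + m*s) + (-2 + 2*s) = -2 - 5*s³ + 2*s + m*s)
p(O(3), 0)² = (-2 - 5*0³ + 2*0 + (-5 + 3)*0)² = (-2 - 5*0 + 0 - 2*0)² = (-2 + 0 + 0 + 0)² = (-2)² = 4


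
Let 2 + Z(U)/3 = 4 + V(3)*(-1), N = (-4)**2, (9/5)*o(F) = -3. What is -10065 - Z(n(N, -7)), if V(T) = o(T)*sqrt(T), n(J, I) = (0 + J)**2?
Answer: -10071 - 5*sqrt(3) ≈ -10080.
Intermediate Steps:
o(F) = -5/3 (o(F) = (5/9)*(-3) = -5/3)
N = 16
n(J, I) = J**2
V(T) = -5*sqrt(T)/3
Z(U) = 6 + 5*sqrt(3) (Z(U) = -6 + 3*(4 - 5*sqrt(3)/3*(-1)) = -6 + 3*(4 + 5*sqrt(3)/3) = -6 + (12 + 5*sqrt(3)) = 6 + 5*sqrt(3))
-10065 - Z(n(N, -7)) = -10065 - (6 + 5*sqrt(3)) = -10065 + (-6 - 5*sqrt(3)) = -10071 - 5*sqrt(3)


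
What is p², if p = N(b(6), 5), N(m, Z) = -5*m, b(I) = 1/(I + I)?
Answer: 25/144 ≈ 0.17361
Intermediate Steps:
b(I) = 1/(2*I)
p = -5/12 (p = -5/(2*6) = -5*1/12 = -5/12 ≈ -0.41667)
p² = (-5/12)² = 25/144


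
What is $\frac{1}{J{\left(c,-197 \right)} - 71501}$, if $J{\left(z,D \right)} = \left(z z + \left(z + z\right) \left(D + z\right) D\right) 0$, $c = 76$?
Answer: $- \frac{1}{71501} \approx -1.3986 \cdot 10^{-5}$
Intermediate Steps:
$J{\left(z,D \right)} = 0$ ($J{\left(z,D \right)} = \left(z^{2} + 2 z \left(D + z\right) D\right) 0 = \left(z^{2} + 2 D z \left(D + z\right)\right) 0 = 0$)
$\frac{1}{J{\left(c,-197 \right)} - 71501} = \frac{1}{0 - 71501} = \frac{1}{-71501} = - \frac{1}{71501}$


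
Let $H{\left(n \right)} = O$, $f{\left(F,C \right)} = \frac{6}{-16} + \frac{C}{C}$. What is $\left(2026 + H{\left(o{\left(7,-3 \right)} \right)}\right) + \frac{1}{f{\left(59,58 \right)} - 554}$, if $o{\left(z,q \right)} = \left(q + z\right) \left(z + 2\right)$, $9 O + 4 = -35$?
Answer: $\frac{26849731}{13281} \approx 2021.7$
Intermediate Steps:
$O = - \frac{13}{3}$ ($O = - \frac{4}{9} + \frac{1}{9} \left(-35\right) = - \frac{4}{9} - \frac{35}{9} = - \frac{13}{3} \approx -4.3333$)
$f{\left(F,C \right)} = \frac{5}{8}$ ($f{\left(F,C \right)} = 6 \left(- \frac{1}{16}\right) + 1 = - \frac{3}{8} + 1 = \frac{5}{8}$)
$o{\left(z,q \right)} = \left(2 + z\right) \left(q + z\right)$ ($o{\left(z,q \right)} = \left(q + z\right) \left(2 + z\right) = \left(2 + z\right) \left(q + z\right)$)
$H{\left(n \right)} = - \frac{13}{3}$
$\left(2026 + H{\left(o{\left(7,-3 \right)} \right)}\right) + \frac{1}{f{\left(59,58 \right)} - 554} = \left(2026 - \frac{13}{3}\right) + \frac{1}{\frac{5}{8} - 554} = \frac{6065}{3} + \frac{1}{- \frac{4427}{8}} = \frac{6065}{3} - \frac{8}{4427} = \frac{26849731}{13281}$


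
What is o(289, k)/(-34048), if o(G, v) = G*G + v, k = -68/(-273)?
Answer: -22801301/9295104 ≈ -2.4530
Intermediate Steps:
k = 68/273 (k = -68*(-1/273) = 68/273 ≈ 0.24908)
o(G, v) = v + G**2 (o(G, v) = G**2 + v = v + G**2)
o(289, k)/(-34048) = (68/273 + 289**2)/(-34048) = (68/273 + 83521)*(-1/34048) = (22801301/273)*(-1/34048) = -22801301/9295104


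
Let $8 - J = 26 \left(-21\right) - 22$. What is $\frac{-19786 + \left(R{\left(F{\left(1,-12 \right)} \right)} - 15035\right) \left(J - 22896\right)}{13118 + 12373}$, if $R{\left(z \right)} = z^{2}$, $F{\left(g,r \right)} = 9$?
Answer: $\frac{333753494}{25491} \approx 13093.0$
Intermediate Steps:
$J = 576$ ($J = 8 - \left(26 \left(-21\right) - 22\right) = 8 - \left(-546 - 22\right) = 8 - -568 = 8 + 568 = 576$)
$\frac{-19786 + \left(R{\left(F{\left(1,-12 \right)} \right)} - 15035\right) \left(J - 22896\right)}{13118 + 12373} = \frac{-19786 + \left(9^{2} - 15035\right) \left(576 - 22896\right)}{13118 + 12373} = \frac{-19786 + \left(81 - 15035\right) \left(-22320\right)}{25491} = \left(-19786 - -333773280\right) \frac{1}{25491} = \left(-19786 + 333773280\right) \frac{1}{25491} = 333753494 \cdot \frac{1}{25491} = \frac{333753494}{25491}$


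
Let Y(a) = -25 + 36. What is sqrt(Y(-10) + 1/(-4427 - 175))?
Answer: sqrt(232957842)/4602 ≈ 3.3166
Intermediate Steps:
Y(a) = 11
sqrt(Y(-10) + 1/(-4427 - 175)) = sqrt(11 + 1/(-4427 - 175)) = sqrt(11 + 1/(-4602)) = sqrt(11 - 1/4602) = sqrt(50621/4602) = sqrt(232957842)/4602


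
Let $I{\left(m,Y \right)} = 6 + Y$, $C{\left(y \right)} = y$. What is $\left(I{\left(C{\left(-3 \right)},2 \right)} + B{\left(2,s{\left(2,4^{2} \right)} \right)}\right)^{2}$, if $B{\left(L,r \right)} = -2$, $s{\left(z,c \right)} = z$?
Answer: $36$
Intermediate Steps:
$\left(I{\left(C{\left(-3 \right)},2 \right)} + B{\left(2,s{\left(2,4^{2} \right)} \right)}\right)^{2} = \left(\left(6 + 2\right) - 2\right)^{2} = \left(8 - 2\right)^{2} = 6^{2} = 36$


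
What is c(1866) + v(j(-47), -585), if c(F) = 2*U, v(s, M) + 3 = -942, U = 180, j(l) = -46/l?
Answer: -585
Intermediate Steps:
v(s, M) = -945 (v(s, M) = -3 - 942 = -945)
c(F) = 360 (c(F) = 2*180 = 360)
c(1866) + v(j(-47), -585) = 360 - 945 = -585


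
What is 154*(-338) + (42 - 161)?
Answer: -52171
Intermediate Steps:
154*(-338) + (42 - 161) = -52052 - 119 = -52171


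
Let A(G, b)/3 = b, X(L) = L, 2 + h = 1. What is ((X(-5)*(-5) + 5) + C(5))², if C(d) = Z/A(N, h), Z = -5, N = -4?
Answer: 9025/9 ≈ 1002.8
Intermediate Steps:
h = -1 (h = -2 + 1 = -1)
A(G, b) = 3*b
C(d) = 5/3 (C(d) = -5/(3*(-1)) = -5/(-3) = -5*(-⅓) = 5/3)
((X(-5)*(-5) + 5) + C(5))² = ((-5*(-5) + 5) + 5/3)² = ((25 + 5) + 5/3)² = (30 + 5/3)² = (95/3)² = 9025/9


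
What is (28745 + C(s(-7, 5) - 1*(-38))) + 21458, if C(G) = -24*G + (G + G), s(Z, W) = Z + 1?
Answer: 49499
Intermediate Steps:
s(Z, W) = 1 + Z
C(G) = -22*G (C(G) = -24*G + 2*G = -22*G)
(28745 + C(s(-7, 5) - 1*(-38))) + 21458 = (28745 - 22*((1 - 7) - 1*(-38))) + 21458 = (28745 - 22*(-6 + 38)) + 21458 = (28745 - 22*32) + 21458 = (28745 - 704) + 21458 = 28041 + 21458 = 49499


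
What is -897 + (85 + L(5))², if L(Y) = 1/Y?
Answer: 159051/25 ≈ 6362.0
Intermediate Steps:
L(Y) = 1/Y
-897 + (85 + L(5))² = -897 + (85 + 1/5)² = -897 + (85 + ⅕)² = -897 + (426/5)² = -897 + 181476/25 = 159051/25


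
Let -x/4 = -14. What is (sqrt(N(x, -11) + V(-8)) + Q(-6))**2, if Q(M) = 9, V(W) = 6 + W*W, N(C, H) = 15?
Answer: (9 + sqrt(85))**2 ≈ 331.95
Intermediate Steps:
x = 56 (x = -4*(-14) = 56)
V(W) = 6 + W**2
(sqrt(N(x, -11) + V(-8)) + Q(-6))**2 = (sqrt(15 + (6 + (-8)**2)) + 9)**2 = (sqrt(15 + (6 + 64)) + 9)**2 = (sqrt(15 + 70) + 9)**2 = (sqrt(85) + 9)**2 = (9 + sqrt(85))**2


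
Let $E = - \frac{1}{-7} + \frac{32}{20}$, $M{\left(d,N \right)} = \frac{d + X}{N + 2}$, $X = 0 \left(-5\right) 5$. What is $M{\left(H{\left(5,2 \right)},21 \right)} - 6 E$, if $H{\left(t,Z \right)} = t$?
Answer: $- \frac{8243}{805} \approx -10.24$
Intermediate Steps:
$X = 0$ ($X = 0 \cdot 5 = 0$)
$M{\left(d,N \right)} = \frac{d}{2 + N}$ ($M{\left(d,N \right)} = \frac{d + 0}{N + 2} = \frac{d}{2 + N}$)
$E = \frac{61}{35}$ ($E = \left(-1\right) \left(- \frac{1}{7}\right) + 32 \cdot \frac{1}{20} = \frac{1}{7} + \frac{8}{5} = \frac{61}{35} \approx 1.7429$)
$M{\left(H{\left(5,2 \right)},21 \right)} - 6 E = \frac{5}{2 + 21} - 6 \cdot \frac{61}{35} = \frac{5}{23} - \frac{366}{35} = - \frac{8243}{805}$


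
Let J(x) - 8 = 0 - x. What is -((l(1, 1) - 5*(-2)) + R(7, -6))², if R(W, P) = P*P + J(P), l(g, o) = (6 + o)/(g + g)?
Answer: -16129/4 ≈ -4032.3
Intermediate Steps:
J(x) = 8 - x (J(x) = 8 + (0 - x) = 8 - x)
l(g, o) = (6 + o)/(2*g) (l(g, o) = (6 + o)/((2*g)) = (6 + o)*(1/(2*g)) = (6 + o)/(2*g))
R(W, P) = 8 + P² - P (R(W, P) = P*P + (8 - P) = P² + (8 - P) = 8 + P² - P)
-((l(1, 1) - 5*(-2)) + R(7, -6))² = -(((½)*(6 + 1)/1 - 5*(-2)) + (8 + (-6)² - 1*(-6)))² = -(((½)*1*7 + 10) + (8 + 36 + 6))² = -((7/2 + 10) + 50)² = -(27/2 + 50)² = -(127/2)² = -1*16129/4 = -16129/4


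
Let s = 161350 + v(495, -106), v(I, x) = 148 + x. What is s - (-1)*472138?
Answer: 633530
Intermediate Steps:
s = 161392 (s = 161350 + (148 - 106) = 161350 + 42 = 161392)
s - (-1)*472138 = 161392 - (-1)*472138 = 161392 - 1*(-472138) = 161392 + 472138 = 633530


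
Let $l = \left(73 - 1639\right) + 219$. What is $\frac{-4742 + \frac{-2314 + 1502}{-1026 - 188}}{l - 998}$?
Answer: $\frac{2877988}{1423415} \approx 2.0219$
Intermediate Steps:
$l = -1347$ ($l = -1566 + 219 = -1347$)
$\frac{-4742 + \frac{-2314 + 1502}{-1026 - 188}}{l - 998} = \frac{-4742 + \frac{-2314 + 1502}{-1026 - 188}}{-1347 - 998} = \frac{-4742 - \frac{812}{-1214}}{-2345} = \left(-4742 - - \frac{406}{607}\right) \left(- \frac{1}{2345}\right) = \left(-4742 + \frac{406}{607}\right) \left(- \frac{1}{2345}\right) = \left(- \frac{2877988}{607}\right) \left(- \frac{1}{2345}\right) = \frac{2877988}{1423415}$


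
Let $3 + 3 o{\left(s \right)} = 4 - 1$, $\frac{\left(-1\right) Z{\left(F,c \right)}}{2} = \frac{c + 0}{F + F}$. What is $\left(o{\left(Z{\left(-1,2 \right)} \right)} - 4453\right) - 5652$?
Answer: $-10105$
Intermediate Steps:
$Z{\left(F,c \right)} = - \frac{c}{F}$ ($Z{\left(F,c \right)} = - 2 \frac{c + 0}{F + F} = - 2 \frac{c}{2 F} = - \frac{c}{F}$)
$o{\left(s \right)} = 0$ ($o{\left(s \right)} = -1 + \frac{4 - 1}{3} = -1 + \frac{1}{3} \cdot 3 = -1 + 1 = 0$)
$\left(o{\left(Z{\left(-1,2 \right)} \right)} - 4453\right) - 5652 = \left(0 - 4453\right) - 5652 = -4453 - 5652 = -10105$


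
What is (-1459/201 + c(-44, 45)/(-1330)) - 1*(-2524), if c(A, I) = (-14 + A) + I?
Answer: 672803063/267330 ≈ 2516.8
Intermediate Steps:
c(A, I) = -14 + A + I
(-1459/201 + c(-44, 45)/(-1330)) - 1*(-2524) = (-1459/201 + (-14 - 44 + 45)/(-1330)) - 1*(-2524) = (-1459*1/201 - 13*(-1/1330)) + 2524 = (-1459/201 + 13/1330) + 2524 = -1937857/267330 + 2524 = 672803063/267330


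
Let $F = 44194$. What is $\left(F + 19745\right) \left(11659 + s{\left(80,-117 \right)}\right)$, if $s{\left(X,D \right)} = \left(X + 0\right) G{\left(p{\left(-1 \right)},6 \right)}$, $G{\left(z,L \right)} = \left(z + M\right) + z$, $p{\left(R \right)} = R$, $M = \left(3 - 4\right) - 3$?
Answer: $714774081$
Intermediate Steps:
$M = -4$ ($M = -1 - 3 = -4$)
$G{\left(z,L \right)} = -4 + 2 z$ ($G{\left(z,L \right)} = \left(z - 4\right) + z = \left(-4 + z\right) + z = -4 + 2 z$)
$s{\left(X,D \right)} = - 6 X$ ($s{\left(X,D \right)} = \left(X + 0\right) \left(-4 + 2 \left(-1\right)\right) = X \left(-4 - 2\right) = X \left(-6\right) = - 6 X$)
$\left(F + 19745\right) \left(11659 + s{\left(80,-117 \right)}\right) = \left(44194 + 19745\right) \left(11659 - 480\right) = 63939 \left(11659 - 480\right) = 63939 \cdot 11179 = 714774081$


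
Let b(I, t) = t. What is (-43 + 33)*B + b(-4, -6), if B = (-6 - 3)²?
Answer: -816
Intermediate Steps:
B = 81 (B = (-9)² = 81)
(-43 + 33)*B + b(-4, -6) = (-43 + 33)*81 - 6 = -10*81 - 6 = -810 - 6 = -816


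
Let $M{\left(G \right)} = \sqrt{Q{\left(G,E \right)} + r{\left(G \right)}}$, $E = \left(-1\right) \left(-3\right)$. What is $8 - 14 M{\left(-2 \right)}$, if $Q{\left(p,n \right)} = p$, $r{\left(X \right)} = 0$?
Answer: $8 - 14 i \sqrt{2} \approx 8.0 - 19.799 i$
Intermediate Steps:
$E = 3$
$M{\left(G \right)} = \sqrt{G}$ ($M{\left(G \right)} = \sqrt{G + 0} = \sqrt{G}$)
$8 - 14 M{\left(-2 \right)} = 8 - 14 \sqrt{-2} = 8 - 14 i \sqrt{2}$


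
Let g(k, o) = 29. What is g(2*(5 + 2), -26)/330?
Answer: 29/330 ≈ 0.087879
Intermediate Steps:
g(2*(5 + 2), -26)/330 = 29/330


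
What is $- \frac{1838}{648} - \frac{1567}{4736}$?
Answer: $- \frac{1215023}{383616} \approx -3.1673$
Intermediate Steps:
$- \frac{1838}{648} - \frac{1567}{4736} = \left(-1838\right) \frac{1}{648} - \frac{1567}{4736} = - \frac{919}{324} - \frac{1567}{4736} = - \frac{1215023}{383616}$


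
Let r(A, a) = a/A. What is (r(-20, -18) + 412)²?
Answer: 17048641/100 ≈ 1.7049e+5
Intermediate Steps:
(r(-20, -18) + 412)² = (-18/(-20) + 412)² = (-18*(-1/20) + 412)² = (9/10 + 412)² = (4129/10)² = 17048641/100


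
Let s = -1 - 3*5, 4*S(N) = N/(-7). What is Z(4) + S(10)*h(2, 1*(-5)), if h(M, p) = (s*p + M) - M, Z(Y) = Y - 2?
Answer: -186/7 ≈ -26.571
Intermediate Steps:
S(N) = -N/28 (S(N) = (N/(-7))/4 = (N*(-⅐))/4 = (-N/7)/4 = -N/28)
Z(Y) = -2 + Y
s = -16 (s = -1 - 15 = -16)
h(M, p) = -16*p (h(M, p) = (-16*p + M) - M = (M - 16*p) - M = -16*p)
Z(4) + S(10)*h(2, 1*(-5)) = (-2 + 4) + (-1/28*10)*(-16*(-5)) = 2 - (-40)*(-5)/7 = 2 - 5/14*80 = 2 - 200/7 = -186/7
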